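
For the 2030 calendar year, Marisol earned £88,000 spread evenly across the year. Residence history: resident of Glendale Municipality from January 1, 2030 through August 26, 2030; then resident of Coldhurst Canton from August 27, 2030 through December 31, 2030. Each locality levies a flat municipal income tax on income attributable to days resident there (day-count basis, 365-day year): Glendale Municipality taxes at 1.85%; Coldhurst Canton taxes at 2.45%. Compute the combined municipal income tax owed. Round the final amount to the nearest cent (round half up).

Glendale Municipality, January 1 – August 26, 2030: 238 days → £88,000 × 1.85% × 238/365 = £1,061.5452
Coldhurst Canton, August 27 – December 31, 2030: 127 days → £88,000 × 2.45% × 127/365 = £750.1699
Total = £1,811.7151

£1,811.72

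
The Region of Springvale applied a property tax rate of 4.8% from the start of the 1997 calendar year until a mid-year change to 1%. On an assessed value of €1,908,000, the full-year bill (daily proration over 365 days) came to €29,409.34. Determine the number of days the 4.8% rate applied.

52 days

Let d = days at the first rate; then 365 − d days at the second rate.
€1,908,000 × [4.8%·d + 1%·(365−d)] / 365 = €29,409.34
Solving gives d = 52, so the new rate took effect on February 22, 1997.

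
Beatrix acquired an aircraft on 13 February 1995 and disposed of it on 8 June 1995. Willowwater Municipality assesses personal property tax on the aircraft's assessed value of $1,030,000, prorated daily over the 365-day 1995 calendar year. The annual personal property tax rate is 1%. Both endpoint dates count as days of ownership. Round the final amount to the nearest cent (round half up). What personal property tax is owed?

$3,273.42

Days held (13 February – 8 June 1995): 116 out of 365
Tax = $1,030,000 × 1% × 116/365 = $3,273.4247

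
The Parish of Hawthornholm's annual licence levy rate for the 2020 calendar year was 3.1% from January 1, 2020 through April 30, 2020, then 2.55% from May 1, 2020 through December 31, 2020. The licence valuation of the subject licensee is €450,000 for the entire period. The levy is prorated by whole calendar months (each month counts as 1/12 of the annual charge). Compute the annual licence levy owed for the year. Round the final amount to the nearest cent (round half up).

January 1 – April 30, 2020: 4 months at 3.1% → €450,000 × 3.1% × 4/12 = €4,650.0000
May 1 – December 31, 2020: 8 months at 2.55% → €450,000 × 2.55% × 8/12 = €7,650.0000
Total = €12,300.0000

€12,300.00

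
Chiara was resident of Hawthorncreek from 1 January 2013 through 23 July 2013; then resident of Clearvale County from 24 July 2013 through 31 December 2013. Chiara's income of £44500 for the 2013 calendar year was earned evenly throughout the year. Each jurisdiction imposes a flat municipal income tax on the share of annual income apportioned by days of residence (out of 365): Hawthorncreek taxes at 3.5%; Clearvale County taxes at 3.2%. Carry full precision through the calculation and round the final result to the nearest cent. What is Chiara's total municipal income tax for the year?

Hawthorncreek, 1 January – 23 July 2013: 204 days → £44500 × 3.5% × 204/365 = £870.4932
Clearvale County, 24 July – 31 December 2013: 161 days → £44500 × 3.2% × 161/365 = £628.1205
Total = £1498.6137

£1498.61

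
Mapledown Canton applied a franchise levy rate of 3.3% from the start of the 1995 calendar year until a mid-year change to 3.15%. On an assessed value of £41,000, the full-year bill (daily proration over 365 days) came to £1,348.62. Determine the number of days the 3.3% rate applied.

339 days

Let d = days at the first rate; then 365 − d days at the second rate.
£41,000 × [3.3%·d + 3.15%·(365−d)] / 365 = £1,348.62
Solving gives d = 339, so the new rate took effect on 6 Dec 1995.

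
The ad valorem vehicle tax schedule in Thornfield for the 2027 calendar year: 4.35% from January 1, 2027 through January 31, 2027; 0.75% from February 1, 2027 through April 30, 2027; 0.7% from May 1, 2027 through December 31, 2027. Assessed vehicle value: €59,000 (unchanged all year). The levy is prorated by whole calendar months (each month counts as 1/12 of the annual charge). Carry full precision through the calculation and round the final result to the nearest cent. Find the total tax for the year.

€599.83

January 1 – January 31, 2027: 1 month at 4.35% → €59,000 × 4.35% × 1/12 = €213.8750
February 1 – April 30, 2027: 3 months at 0.75% → €59,000 × 0.75% × 3/12 = €110.6250
May 1 – December 31, 2027: 8 months at 0.7% → €59,000 × 0.7% × 8/12 = €275.3333
Total = €599.8333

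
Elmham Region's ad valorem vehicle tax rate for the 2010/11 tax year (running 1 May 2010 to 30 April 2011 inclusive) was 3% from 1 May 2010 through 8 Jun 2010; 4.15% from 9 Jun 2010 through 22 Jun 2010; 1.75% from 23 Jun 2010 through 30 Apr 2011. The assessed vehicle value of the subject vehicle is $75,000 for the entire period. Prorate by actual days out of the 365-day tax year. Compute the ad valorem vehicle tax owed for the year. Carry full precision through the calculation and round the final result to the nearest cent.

1 May – 8 Jun 2010: 39 days at 3% → $75,000 × 3% × 39/365 = $240.4110
9 Jun – 22 Jun 2010: 14 days at 4.15% → $75,000 × 4.15% × 14/365 = $119.3836
23 Jun 2010 – 30 Apr 2011: 312 days at 1.75% → $75,000 × 1.75% × 312/365 = $1,121.9178
Total = $1,481.7123

$1,481.71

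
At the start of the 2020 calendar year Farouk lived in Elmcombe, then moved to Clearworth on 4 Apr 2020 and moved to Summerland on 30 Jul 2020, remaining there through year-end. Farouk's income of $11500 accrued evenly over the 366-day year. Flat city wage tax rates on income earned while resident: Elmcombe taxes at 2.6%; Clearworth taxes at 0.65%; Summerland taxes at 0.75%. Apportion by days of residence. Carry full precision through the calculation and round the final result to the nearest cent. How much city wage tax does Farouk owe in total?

$137.21

Elmcombe, 1 Jan – 3 Apr 2020: 94 days → $11500 × 2.6% × 94/366 = $76.7923
Clearworth, 4 Apr – 29 Jul 2020: 117 days → $11500 × 0.65% × 117/366 = $23.8955
Summerland, 30 Jul – 31 Dec 2020: 155 days → $11500 × 0.75% × 155/366 = $36.5266
Total = $137.2145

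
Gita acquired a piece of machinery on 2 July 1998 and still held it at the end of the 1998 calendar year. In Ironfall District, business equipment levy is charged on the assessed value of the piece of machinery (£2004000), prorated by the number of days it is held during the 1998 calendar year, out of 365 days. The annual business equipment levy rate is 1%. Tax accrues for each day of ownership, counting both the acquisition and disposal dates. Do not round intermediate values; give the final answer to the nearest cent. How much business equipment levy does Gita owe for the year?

Days held (2 July – 31 December 1998): 183 out of 365
Tax = £2004000 × 1% × 183/365 = £10047.4521

£10047.45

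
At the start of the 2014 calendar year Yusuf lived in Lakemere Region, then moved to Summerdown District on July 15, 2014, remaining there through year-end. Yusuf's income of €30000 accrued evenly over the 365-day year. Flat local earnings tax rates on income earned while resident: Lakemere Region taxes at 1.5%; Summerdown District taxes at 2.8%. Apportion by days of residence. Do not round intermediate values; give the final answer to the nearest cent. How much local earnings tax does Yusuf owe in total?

€631.64

Lakemere Region, January 1 – July 14, 2014: 195 days → €30000 × 1.5% × 195/365 = €240.4110
Summerdown District, July 15 – December 31, 2014: 170 days → €30000 × 2.8% × 170/365 = €391.2329
Total = €631.6438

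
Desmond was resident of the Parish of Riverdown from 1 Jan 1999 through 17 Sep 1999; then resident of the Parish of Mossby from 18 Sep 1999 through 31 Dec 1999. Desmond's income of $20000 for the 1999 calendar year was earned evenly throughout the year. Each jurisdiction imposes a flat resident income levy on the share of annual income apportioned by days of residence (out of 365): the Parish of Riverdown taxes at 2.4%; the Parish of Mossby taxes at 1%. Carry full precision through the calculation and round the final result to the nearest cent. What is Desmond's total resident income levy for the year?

$399.45

The Parish of Riverdown, 1 Jan – 17 Sep 1999: 260 days → $20000 × 2.4% × 260/365 = $341.9178
The Parish of Mossby, 18 Sep – 31 Dec 1999: 105 days → $20000 × 1% × 105/365 = $57.5342
Total = $399.4521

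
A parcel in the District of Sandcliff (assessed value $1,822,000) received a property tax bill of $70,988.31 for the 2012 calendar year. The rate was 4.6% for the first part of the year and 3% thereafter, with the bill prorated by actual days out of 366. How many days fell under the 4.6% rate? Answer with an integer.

Let d = days at the first rate; then 366 − d days at the second rate.
$1,822,000 × [4.6%·d + 3%·(366−d)] / 366 = $70,988.31
Solving gives d = 205, so the new rate took effect on 24 Jul 2012.

205 days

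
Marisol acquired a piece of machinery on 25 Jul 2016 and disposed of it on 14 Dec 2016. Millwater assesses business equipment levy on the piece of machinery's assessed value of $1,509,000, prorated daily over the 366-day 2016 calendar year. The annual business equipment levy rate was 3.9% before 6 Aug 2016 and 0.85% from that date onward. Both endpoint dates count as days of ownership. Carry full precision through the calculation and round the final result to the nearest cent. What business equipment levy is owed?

25 Jul – 5 Aug 2016: 12 days at 3.9% → $1,509,000 × 3.9% × 12/366 = $1,929.5410
6 Aug – 14 Dec 2016: 131 days at 0.85% → $1,509,000 × 0.85% × 131/366 = $4,590.9057
Total = $6,520.4467

$6,520.45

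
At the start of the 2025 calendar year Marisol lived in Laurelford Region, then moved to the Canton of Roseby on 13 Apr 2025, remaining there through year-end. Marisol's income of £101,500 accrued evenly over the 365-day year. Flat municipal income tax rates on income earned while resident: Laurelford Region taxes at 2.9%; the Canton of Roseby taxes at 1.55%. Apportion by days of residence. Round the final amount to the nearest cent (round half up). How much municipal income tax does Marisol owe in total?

£1,956.17

Laurelford Region, 1 Jan – 12 Apr 2025: 102 days → £101,500 × 2.9% × 102/365 = £822.5671
The Canton of Roseby, 13 Apr – 31 Dec 2025: 263 days → £101,500 × 1.55% × 263/365 = £1,133.6021
Total = £1,956.1692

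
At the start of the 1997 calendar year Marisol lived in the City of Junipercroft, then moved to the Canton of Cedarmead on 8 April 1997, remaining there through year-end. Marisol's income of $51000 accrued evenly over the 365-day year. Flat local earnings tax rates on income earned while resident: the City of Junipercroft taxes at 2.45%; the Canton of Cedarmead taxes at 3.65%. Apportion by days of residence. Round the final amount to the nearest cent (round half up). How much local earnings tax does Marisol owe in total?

$1698.86

The City of Junipercroft, 1 January – 7 April 1997: 97 days → $51000 × 2.45% × 97/365 = $332.0589
The Canton of Cedarmead, 8 April – 31 December 1997: 268 days → $51000 × 3.65% × 268/365 = $1366.8000
Total = $1698.8589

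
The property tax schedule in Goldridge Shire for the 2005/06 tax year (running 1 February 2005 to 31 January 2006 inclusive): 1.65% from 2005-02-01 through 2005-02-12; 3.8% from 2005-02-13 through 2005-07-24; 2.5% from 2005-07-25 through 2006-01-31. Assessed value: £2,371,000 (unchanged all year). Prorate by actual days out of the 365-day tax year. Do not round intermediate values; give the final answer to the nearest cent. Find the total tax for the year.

2005-02-01 to 2005-02-12: 12 days at 1.65% → £2,371,000 × 1.65% × 12/365 = £1,286.1863
2005-02-13 to 2005-07-24: 162 days at 3.8% → £2,371,000 × 3.8% × 162/365 = £39,988.7014
2005-07-25 to 2006-01-31: 191 days at 2.5% → £2,371,000 × 2.5% × 191/365 = £31,017.8767
Total = £72,292.7644

£72,292.76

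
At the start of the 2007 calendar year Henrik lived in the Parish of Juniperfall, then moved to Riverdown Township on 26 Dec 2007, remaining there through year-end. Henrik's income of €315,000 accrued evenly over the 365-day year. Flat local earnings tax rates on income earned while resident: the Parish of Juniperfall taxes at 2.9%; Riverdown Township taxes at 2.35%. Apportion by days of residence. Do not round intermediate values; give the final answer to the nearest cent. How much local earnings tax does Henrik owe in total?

€9,106.52

The Parish of Juniperfall, 1 Jan – 25 Dec 2007: 359 days → €315,000 × 2.9% × 359/365 = €8,984.8356
Riverdown Township, 26 Dec – 31 Dec 2007: 6 days → €315,000 × 2.35% × 6/365 = €121.6849
Total = €9,106.5205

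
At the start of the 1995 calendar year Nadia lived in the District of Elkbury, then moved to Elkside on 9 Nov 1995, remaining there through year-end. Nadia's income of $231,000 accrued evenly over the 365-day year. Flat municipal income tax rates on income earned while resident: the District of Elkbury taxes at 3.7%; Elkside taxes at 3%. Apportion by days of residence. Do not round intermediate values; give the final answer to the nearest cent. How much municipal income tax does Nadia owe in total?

The District of Elkbury, 1 Jan – 8 Nov 1995: 312 days → $231,000 × 3.7% × 312/365 = $7,305.9288
Elkside, 9 Nov – 31 Dec 1995: 53 days → $231,000 × 3% × 53/365 = $1,006.2740
Total = $8,312.2027

$8,312.20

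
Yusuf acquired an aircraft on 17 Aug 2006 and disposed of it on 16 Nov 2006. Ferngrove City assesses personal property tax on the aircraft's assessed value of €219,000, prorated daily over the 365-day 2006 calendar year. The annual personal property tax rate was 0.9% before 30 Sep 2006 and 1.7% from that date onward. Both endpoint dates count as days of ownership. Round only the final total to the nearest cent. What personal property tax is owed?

17 Aug – 29 Sep 2006: 44 days at 0.9% → €219,000 × 0.9% × 44/365 = €237.6000
30 Sep – 16 Nov 2006: 48 days at 1.7% → €219,000 × 1.7% × 48/365 = €489.6000
Total = €727.2000

€727.20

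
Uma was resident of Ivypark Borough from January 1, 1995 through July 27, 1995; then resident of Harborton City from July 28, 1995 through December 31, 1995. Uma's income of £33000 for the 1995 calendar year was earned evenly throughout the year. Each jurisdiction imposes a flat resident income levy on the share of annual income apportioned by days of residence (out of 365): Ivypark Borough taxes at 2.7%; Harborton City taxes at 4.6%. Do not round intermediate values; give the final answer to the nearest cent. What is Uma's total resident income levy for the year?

Ivypark Borough, January 1 – July 27, 1995: 208 days → £33000 × 2.7% × 208/365 = £507.7479
Harborton City, July 28 – December 31, 1995: 157 days → £33000 × 4.6% × 157/365 = £652.9479
Total = £1160.6959

£1160.70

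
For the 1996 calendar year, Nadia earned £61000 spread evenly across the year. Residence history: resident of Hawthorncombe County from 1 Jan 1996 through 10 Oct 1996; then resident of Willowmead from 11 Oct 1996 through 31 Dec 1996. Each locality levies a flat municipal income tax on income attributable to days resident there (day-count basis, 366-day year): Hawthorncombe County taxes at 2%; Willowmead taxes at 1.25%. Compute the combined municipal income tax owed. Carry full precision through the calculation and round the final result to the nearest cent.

£1117.50

Hawthorncombe County, 1 Jan – 10 Oct 1996: 284 days → £61000 × 2% × 284/366 = £946.6667
Willowmead, 11 Oct – 31 Dec 1996: 82 days → £61000 × 1.25% × 82/366 = £170.8333
Total = £1117.5000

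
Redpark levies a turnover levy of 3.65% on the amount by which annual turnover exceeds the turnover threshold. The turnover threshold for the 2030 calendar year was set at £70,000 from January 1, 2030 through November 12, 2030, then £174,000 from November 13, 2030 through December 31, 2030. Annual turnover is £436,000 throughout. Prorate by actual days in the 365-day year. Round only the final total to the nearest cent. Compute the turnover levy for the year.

£12,849.40

January 1 – November 12, 2030: 316 days, exemption £70,000 → (£436,000 − £70,000) × 3.65% × 316/365 = £11,565.6000
November 13 – December 31, 2030: 49 days, exemption £174,000 → (£436,000 − £174,000) × 3.65% × 49/365 = £1,283.8000
Total = £12,849.4000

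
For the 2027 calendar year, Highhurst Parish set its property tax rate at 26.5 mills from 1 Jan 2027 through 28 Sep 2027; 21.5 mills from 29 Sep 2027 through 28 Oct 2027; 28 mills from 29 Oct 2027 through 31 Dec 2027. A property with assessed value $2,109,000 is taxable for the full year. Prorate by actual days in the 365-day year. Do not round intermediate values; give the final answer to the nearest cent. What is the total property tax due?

1 Jan – 28 Sep 2027: 271 days at 26.5 mills → $2,109,000 × 2.65% × 271/365 = $41,495.2973
29 Sep – 28 Oct 2027: 30 days at 21.5 mills → $2,109,000 × 2.15% × 30/365 = $3,726.8630
29 Oct – 31 Dec 2027: 64 days at 28 mills → $2,109,000 × 2.8% × 64/365 = $10,354.3233
Total = $55,576.4836

$55,576.48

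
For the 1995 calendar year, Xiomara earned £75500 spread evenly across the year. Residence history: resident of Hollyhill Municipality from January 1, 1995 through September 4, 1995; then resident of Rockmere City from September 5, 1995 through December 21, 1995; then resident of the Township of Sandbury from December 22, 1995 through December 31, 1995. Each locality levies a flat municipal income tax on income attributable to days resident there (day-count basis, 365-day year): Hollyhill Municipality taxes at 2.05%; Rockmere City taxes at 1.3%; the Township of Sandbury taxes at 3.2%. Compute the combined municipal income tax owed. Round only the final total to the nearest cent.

Hollyhill Municipality, January 1 – September 4, 1995: 247 days → £75500 × 2.05% × 247/365 = £1047.3815
Rockmere City, September 5 – December 21, 1995: 108 days → £75500 × 1.3% × 108/365 = £290.4164
The Township of Sandbury, December 22 – December 31, 1995: 10 days → £75500 × 3.2% × 10/365 = £66.1918
Total = £1403.9897

£1403.99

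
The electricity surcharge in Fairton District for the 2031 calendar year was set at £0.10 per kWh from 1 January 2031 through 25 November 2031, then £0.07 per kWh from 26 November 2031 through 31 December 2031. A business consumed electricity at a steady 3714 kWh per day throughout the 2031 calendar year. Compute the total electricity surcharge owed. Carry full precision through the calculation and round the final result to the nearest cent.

1 January – 25 November 2031: 329 days × 3714 kWh/day = 1,221,906 kWh at £0.10/kWh → £122,190.60
26 November – 31 December 2031: 36 days × 3714 kWh/day = 133,704 kWh at £0.07/kWh → £9,359.28

£131,549.88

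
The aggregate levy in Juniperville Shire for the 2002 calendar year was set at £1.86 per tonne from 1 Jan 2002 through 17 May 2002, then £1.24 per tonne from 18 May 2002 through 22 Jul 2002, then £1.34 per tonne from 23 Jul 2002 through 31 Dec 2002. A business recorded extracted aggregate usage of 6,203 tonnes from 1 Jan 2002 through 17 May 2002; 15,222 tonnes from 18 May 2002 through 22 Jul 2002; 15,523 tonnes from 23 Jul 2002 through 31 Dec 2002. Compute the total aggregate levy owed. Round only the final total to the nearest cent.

1 Jan – 17 May 2002: 6,203 tonnes at £1.86/tonne → £11,537.58
18 May – 22 Jul 2002: 15,222 tonnes at £1.24/tonne → £18,875.28
23 Jul – 31 Dec 2002: 15,523 tonnes at £1.34/tonne → £20,800.82

£51,213.68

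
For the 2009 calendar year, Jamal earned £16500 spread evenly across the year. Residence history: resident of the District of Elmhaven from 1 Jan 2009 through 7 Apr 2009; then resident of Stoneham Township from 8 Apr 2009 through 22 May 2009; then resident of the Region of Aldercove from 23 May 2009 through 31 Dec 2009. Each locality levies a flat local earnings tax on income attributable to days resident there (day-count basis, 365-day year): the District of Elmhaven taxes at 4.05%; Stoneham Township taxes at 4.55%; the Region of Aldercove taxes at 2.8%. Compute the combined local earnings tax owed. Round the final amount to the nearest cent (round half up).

£552.41

The District of Elmhaven, 1 Jan – 7 Apr 2009: 97 days → £16500 × 4.05% × 97/365 = £177.5897
Stoneham Township, 8 Apr – 22 May 2009: 45 days → £16500 × 4.55% × 45/365 = £92.5582
The Region of Aldercove, 23 May – 31 Dec 2009: 223 days → £16500 × 2.8% × 223/365 = £282.2630
Total = £552.4110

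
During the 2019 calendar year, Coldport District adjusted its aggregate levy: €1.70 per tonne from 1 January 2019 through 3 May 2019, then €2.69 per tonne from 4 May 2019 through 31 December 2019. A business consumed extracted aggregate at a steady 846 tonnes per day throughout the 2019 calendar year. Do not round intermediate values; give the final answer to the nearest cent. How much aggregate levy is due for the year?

€727627.68

1 January – 3 May 2019: 123 days × 846 tonnes/day = 104,058 tonnes at €1.70/tonne → €176898.60
4 May – 31 December 2019: 242 days × 846 tonnes/day = 204,732 tonnes at €2.69/tonne → €550729.08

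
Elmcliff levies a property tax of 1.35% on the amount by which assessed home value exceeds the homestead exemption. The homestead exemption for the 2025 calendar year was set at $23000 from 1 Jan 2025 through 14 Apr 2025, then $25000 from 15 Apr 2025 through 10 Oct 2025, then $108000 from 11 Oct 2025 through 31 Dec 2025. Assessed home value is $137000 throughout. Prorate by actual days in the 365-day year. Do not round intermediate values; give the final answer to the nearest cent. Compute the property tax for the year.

$1267.96

1 Jan – 14 Apr 2025: 104 days, exemption $23000 → ($137000 − $23000) × 1.35% × 104/365 = $438.5096
15 Apr – 10 Oct 2025: 179 days, exemption $25000 → ($137000 − $25000) × 1.35% × 179/365 = $741.5014
11 Oct – 31 Dec 2025: 82 days, exemption $108000 → ($137000 − $108000) × 1.35% × 82/365 = $87.9534
Total = $1267.9644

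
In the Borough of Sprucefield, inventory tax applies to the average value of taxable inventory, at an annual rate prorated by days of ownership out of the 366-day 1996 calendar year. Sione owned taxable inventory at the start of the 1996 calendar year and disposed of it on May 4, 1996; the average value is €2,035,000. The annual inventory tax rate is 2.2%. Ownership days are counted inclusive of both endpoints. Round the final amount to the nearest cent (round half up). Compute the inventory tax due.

Days held (January 1 – May 4, 1996): 125 out of 366
Tax = €2,035,000 × 2.2% × 125/366 = €15,290.3005

€15,290.30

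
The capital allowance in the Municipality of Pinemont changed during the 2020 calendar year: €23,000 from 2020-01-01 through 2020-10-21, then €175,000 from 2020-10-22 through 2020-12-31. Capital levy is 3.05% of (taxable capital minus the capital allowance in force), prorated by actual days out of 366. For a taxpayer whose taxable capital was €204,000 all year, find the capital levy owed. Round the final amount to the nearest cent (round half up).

€4,621.17

2020-01-01 to 2020-10-21: 295 days, exemption €23,000 → (€204,000 − €23,000) × 3.05% × 295/366 = €4,449.5833
2020-10-22 to 2020-12-31: 71 days, exemption €175,000 → (€204,000 − €175,000) × 3.05% × 71/366 = €171.5833
Total = €4,621.1667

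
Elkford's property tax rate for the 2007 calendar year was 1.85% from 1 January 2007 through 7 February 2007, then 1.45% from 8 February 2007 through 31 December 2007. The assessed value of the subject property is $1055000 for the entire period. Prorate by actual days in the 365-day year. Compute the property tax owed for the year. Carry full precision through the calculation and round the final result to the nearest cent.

$15736.84

1 January – 7 February 2007: 38 days at 1.85% → $1055000 × 1.85% × 38/365 = $2031.9589
8 February – 31 December 2007: 327 days at 1.45% → $1055000 × 1.45% × 327/365 = $13704.8836
Total = $15736.8425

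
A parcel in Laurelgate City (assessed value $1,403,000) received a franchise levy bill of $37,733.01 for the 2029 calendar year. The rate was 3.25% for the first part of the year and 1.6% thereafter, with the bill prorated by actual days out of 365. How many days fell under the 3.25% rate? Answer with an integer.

241 days

Let d = days at the first rate; then 365 − d days at the second rate.
$1,403,000 × [3.25%·d + 1.6%·(365−d)] / 365 = $37,733.01
Solving gives d = 241, so the new rate took effect on 30 Aug 2029.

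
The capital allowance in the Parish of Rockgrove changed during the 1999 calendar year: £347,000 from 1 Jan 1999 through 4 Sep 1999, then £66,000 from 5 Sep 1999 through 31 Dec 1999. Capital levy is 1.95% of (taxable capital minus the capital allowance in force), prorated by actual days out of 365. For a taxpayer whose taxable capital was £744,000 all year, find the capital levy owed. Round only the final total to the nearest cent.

1 Jan – 4 Sep 1999: 247 days, exemption £347,000 → (£744,000 − £347,000) × 1.95% × 247/365 = £5,238.7685
5 Sep – 31 Dec 1999: 118 days, exemption £66,000 → (£744,000 − £66,000) × 1.95% × 118/365 = £4,274.1863
Total = £9,512.9548

£9,512.95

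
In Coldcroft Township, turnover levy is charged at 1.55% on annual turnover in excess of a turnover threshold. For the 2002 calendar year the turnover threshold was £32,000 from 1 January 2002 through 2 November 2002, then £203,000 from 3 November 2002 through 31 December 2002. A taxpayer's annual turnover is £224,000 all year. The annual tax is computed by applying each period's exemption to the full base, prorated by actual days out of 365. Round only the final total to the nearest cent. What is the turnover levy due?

1 January – 2 November 2002: 306 days, exemption £32,000 → (£224,000 − £32,000) × 1.55% × 306/365 = £2,494.9479
3 November – 31 December 2002: 59 days, exemption £203,000 → (£224,000 − £203,000) × 1.55% × 59/365 = £52.6151
Total = £2,547.5630

£2,547.56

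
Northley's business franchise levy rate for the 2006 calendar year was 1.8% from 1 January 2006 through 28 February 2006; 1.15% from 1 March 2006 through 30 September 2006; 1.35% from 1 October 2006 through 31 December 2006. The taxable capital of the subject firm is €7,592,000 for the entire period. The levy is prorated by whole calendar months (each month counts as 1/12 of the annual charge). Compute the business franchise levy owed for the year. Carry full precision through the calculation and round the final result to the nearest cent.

1 January – 28 February 2006: 2 months at 1.8% → €7,592,000 × 1.8% × 2/12 = €22,776.0000
1 March – 30 September 2006: 7 months at 1.15% → €7,592,000 × 1.15% × 7/12 = €50,929.6667
1 October – 31 December 2006: 3 months at 1.35% → €7,592,000 × 1.35% × 3/12 = €25,623.0000
Total = €99,328.6667

€99,328.67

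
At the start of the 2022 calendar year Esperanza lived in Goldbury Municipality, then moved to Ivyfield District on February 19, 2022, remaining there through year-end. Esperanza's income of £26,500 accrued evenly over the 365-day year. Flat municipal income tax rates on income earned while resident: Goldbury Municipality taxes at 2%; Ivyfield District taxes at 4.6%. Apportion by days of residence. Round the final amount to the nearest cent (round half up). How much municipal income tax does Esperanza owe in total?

Goldbury Municipality, January 1 – February 18, 2022: 49 days → £26,500 × 2% × 49/365 = £71.1507
Ivyfield District, February 19 – December 31, 2022: 316 days → £26,500 × 4.6% × 316/365 = £1,055.3534
Total = £1,126.5041

£1,126.50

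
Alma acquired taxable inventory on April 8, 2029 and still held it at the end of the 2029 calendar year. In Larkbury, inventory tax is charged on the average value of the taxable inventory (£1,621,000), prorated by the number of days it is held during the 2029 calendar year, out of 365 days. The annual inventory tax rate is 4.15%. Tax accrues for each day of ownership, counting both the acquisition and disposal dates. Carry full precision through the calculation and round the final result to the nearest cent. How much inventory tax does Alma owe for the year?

£49,393.87

Days held (April 8 – December 31, 2029): 268 out of 365
Tax = £1,621,000 × 4.15% × 268/365 = £49,393.8685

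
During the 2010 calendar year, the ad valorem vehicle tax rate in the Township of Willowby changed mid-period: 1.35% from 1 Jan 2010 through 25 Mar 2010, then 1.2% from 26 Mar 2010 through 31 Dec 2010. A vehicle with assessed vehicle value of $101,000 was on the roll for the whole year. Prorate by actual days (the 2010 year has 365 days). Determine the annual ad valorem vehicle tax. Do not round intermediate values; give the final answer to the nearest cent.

1 Jan – 25 Mar 2010: 84 days at 1.35% → $101,000 × 1.35% × 84/365 = $313.7918
26 Mar – 31 Dec 2010: 281 days at 1.2% → $101,000 × 1.2% × 281/365 = $933.0740
Total = $1,246.8658

$1,246.87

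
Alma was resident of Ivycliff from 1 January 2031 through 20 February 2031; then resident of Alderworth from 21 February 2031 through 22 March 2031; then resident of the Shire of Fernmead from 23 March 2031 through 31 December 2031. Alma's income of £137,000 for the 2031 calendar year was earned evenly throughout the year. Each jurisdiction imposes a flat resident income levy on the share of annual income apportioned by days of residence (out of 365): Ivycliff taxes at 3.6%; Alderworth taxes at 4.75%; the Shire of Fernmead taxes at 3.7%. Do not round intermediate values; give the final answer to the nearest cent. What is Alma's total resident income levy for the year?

£5,168.09

Ivycliff, 1 January – 20 February 2031: 51 days → £137,000 × 3.6% × 51/365 = £689.1288
Alderworth, 21 February – 22 March 2031: 30 days → £137,000 × 4.75% × 30/365 = £534.8630
The Shire of Fernmead, 23 March – 31 December 2031: 284 days → £137,000 × 3.7% × 284/365 = £3,944.0986
Total = £5,168.0904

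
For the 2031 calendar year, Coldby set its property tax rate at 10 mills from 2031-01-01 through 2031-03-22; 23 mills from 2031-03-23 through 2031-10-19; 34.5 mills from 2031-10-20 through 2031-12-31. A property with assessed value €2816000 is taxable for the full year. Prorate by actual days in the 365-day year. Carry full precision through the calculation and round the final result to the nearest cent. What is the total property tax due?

2031-01-01 to 2031-03-22: 81 days at 10 mills → €2816000 × 1% × 81/365 = €6249.2055
2031-03-23 to 2031-10-19: 211 days at 23 mills → €2816000 × 2.3% × 211/365 = €37441.2274
2031-10-20 to 2031-12-31: 73 days at 34.5 mills → €2816000 × 3.45% × 73/365 = €19430.4000
Total = €63120.8329

€63120.83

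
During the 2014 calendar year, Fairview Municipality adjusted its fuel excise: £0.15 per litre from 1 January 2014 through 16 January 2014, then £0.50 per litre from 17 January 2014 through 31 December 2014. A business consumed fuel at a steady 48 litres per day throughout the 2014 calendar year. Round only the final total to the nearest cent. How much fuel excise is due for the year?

£8491.20

1 January – 16 January 2014: 16 days × 48 litres/day = 768 litres at £0.15/litre → £115.20
17 January – 31 December 2014: 349 days × 48 litres/day = 16,752 litres at £0.50/litre → £8376.00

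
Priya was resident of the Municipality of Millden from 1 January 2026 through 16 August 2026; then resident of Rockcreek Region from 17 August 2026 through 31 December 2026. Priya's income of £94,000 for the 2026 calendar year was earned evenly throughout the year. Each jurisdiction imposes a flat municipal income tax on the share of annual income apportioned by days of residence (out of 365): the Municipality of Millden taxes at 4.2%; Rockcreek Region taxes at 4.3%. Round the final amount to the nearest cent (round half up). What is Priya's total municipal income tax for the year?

£3,983.28

The Municipality of Millden, 1 January – 16 August 2026: 228 days → £94,000 × 4.2% × 228/365 = £2,466.1479
Rockcreek Region, 17 August – 31 December 2026: 137 days → £94,000 × 4.3% × 137/365 = £1,517.1342
Total = £3,983.2822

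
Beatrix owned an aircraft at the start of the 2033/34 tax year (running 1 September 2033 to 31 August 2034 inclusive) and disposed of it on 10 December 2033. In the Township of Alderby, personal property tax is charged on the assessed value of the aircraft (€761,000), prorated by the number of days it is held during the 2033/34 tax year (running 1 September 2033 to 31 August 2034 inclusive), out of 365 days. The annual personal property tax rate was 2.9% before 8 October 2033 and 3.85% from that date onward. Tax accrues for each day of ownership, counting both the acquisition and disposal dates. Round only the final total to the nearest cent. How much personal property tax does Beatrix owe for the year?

1 September – 7 October 2033: 37 days at 2.9% → €761,000 × 2.9% × 37/365 = €2,237.1315
8 October – 10 December 2033: 64 days at 3.85% → €761,000 × 3.85% × 64/365 = €5,137.2712
Total = €7,374.4027

€7,374.40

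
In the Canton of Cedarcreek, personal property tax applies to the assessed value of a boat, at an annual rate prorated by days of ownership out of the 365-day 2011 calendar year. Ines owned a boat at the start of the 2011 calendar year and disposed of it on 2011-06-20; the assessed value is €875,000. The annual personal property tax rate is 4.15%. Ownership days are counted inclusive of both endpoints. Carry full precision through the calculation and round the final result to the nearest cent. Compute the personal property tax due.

Days held (2011-01-01 to 2011-06-20): 171 out of 365
Tax = €875,000 × 4.15% × 171/365 = €17,012.1575

€17,012.16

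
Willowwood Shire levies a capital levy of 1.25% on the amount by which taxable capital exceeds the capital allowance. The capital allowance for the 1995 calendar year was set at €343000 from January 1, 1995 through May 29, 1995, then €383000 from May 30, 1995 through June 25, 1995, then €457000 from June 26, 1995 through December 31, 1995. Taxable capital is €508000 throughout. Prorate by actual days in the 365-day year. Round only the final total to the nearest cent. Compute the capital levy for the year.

€1287.64

January 1 – May 29, 1995: 149 days, exemption €343000 → (€508000 − €343000) × 1.25% × 149/365 = €841.9521
May 30 – June 25, 1995: 27 days, exemption €383000 → (€508000 − €383000) × 1.25% × 27/365 = €115.5822
June 26 – December 31, 1995: 189 days, exemption €457000 → (€508000 − €457000) × 1.25% × 189/365 = €330.1027
Total = €1287.6370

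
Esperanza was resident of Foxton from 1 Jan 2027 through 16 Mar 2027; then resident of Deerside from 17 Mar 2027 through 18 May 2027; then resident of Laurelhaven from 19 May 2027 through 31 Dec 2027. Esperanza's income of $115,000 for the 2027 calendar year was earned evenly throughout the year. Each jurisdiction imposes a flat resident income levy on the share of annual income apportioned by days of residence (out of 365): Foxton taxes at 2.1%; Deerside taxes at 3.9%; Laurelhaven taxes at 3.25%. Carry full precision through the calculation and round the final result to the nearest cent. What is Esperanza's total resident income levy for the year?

$3,594.77

Foxton, 1 Jan – 16 Mar 2027: 75 days → $115,000 × 2.1% × 75/365 = $496.2329
Deerside, 17 Mar – 18 May 2027: 63 days → $115,000 × 3.9% × 63/365 = $774.1233
Laurelhaven, 19 May – 31 Dec 2027: 227 days → $115,000 × 3.25% × 227/365 = $2,324.4178
Total = $3,594.7740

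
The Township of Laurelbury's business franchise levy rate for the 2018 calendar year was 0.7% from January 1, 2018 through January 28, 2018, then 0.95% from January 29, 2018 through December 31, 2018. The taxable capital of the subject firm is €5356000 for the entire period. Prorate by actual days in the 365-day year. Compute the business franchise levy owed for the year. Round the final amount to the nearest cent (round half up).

January 1 – January 28, 2018: 28 days at 0.7% → €5356000 × 0.7% × 28/365 = €2876.0986
January 29 – December 31, 2018: 337 days at 0.95% → €5356000 × 0.95% × 337/365 = €46978.7233
Total = €49854.8219

€49854.82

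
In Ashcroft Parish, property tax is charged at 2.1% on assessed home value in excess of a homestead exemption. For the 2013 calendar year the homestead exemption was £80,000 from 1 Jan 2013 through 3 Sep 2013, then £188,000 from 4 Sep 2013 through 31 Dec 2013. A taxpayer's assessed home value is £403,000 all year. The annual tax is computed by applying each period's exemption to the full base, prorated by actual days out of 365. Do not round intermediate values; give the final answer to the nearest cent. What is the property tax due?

£6,043.57

1 Jan – 3 Sep 2013: 246 days, exemption £80,000 → (£403,000 − £80,000) × 2.1% × 246/365 = £4,571.5562
4 Sep – 31 Dec 2013: 119 days, exemption £188,000 → (£403,000 − £188,000) × 2.1% × 119/365 = £1,472.0137
Total = £6,043.5699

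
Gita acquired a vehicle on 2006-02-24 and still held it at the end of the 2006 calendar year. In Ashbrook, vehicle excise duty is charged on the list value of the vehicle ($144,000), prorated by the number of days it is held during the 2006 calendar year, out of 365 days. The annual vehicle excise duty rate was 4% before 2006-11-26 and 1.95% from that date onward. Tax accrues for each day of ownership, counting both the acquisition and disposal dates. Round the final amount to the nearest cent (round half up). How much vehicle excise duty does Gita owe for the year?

2006-02-24 to 2006-11-25: 275 days at 4% → $144,000 × 4% × 275/365 = $4,339.7260
2006-11-26 to 2006-12-31: 36 days at 1.95% → $144,000 × 1.95% × 36/365 = $276.9534
Total = $4,616.6795

$4,616.68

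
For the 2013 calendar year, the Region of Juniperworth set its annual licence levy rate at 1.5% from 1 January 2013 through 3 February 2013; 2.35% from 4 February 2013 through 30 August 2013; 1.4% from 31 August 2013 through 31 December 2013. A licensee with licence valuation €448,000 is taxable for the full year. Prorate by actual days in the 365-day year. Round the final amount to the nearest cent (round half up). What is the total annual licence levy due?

1 January – 3 February 2013: 34 days at 1.5% → €448,000 × 1.5% × 34/365 = €625.9726
4 February – 30 August 2013: 208 days at 2.35% → €448,000 × 2.35% × 208/365 = €5,999.5178
31 August – 31 December 2013: 123 days at 1.4% → €448,000 × 1.4% × 123/365 = €2,113.5781
Total = €8,739.0685

€8,739.07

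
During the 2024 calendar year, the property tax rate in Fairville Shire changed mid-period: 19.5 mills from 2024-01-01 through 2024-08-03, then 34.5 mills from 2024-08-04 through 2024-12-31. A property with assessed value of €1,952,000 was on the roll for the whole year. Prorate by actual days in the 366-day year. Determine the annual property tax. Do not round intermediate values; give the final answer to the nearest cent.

€50,064.00

2024-01-01 to 2024-08-03: 216 days at 19.5 mills → €1,952,000 × 1.95% × 216/366 = €22,464.0000
2024-08-04 to 2024-12-31: 150 days at 34.5 mills → €1,952,000 × 3.45% × 150/366 = €27,600.0000
Total = €50,064.0000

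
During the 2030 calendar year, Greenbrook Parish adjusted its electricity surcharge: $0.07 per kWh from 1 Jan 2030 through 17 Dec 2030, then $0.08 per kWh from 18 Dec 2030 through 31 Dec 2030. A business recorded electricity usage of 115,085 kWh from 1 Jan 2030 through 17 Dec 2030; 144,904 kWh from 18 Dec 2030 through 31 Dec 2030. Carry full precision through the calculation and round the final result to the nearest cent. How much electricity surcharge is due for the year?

$19648.27

1 Jan – 17 Dec 2030: 115,085 kWh at $0.07/kWh → $8055.95
18 Dec – 31 Dec 2030: 144,904 kWh at $0.08/kWh → $11592.32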